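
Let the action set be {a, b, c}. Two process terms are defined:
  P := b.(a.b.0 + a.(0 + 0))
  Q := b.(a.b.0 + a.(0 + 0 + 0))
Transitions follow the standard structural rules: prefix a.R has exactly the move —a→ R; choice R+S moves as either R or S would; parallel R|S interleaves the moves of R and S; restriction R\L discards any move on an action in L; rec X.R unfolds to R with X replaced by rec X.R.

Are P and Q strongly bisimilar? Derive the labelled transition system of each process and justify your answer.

bisimilar

LTS(P): 5 reachable states
  p0 = b.(a.b.0 + a.(0 + 0)) | --b--▸ p1
  p1 = a.b.0 + a.(0 + 0) | --a--▸ p2, --a--▸ p3
  p2 = 0 + 0 | stopped
  p3 = b.0 | --b--▸ p4
  p4 = 0 | stopped
LTS(Q): 5 reachable states
  q0 = b.(a.b.0 + a.(0 + 0 + 0)) | --b--▸ q1
  q1 = a.b.0 + a.(0 + 0 + 0) | --a--▸ q2, --a--▸ q3
  q2 = 0 + 0 + 0 | stopped
  q3 = b.0 | --b--▸ q4
  q4 = 0 | stopped
Bisimilarity quotient blocks:
  B0 = {p0, q0}
  B1 = {p1, q1}
  B2 = {p2, p4, q2, q4}
  B3 = {p3, q3}
p0 ∈ B0, q0 ∈ B0 → same block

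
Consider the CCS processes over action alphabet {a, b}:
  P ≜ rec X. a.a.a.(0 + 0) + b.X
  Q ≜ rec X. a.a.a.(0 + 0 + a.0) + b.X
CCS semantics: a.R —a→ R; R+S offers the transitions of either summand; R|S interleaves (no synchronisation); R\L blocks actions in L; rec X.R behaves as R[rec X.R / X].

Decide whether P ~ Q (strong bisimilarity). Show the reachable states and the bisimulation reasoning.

P ≁ Q

P's transition system — 4 states:
  m0 = rec X. a.a.a.(0 + 0) + b.X :: =a=> m1, =b=> m0
  m1 = a.a.(0 + 0) :: =a=> m2
  m2 = a.(0 + 0) :: =a=> m3
  m3 = 0 + 0 :: ·
Q's transition system — 5 states:
  n0 = rec X. a.a.a.(0 + 0 + a.0) + b.X :: =a=> n1, =b=> n0
  n1 = a.a.(0 + 0 + a.0) :: =a=> n2
  n2 = a.(0 + 0 + a.0) :: =a=> n3
  n3 = 0 + 0 + a.0 :: =a=> n4
  n4 = 0 :: ·
Coarsest stable partition (strong bisimilarity classes):
  B0 = {m0}
  B1 = {m1, n2}
  B2 = {m2, n3}
  B3 = {m3, n4}
  B4 = {n0}
  B5 = {n1}
m0 ∈ B0, n0 ∈ B4 → different blocks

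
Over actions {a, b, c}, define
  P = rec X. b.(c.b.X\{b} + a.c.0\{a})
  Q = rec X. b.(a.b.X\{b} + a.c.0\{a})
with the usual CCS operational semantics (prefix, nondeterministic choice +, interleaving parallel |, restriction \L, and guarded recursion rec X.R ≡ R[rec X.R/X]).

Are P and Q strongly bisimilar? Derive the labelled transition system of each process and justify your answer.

Reachable graph of P (6 states):
  p0 = rec X. b.(c.b.X\{b} + a.c.0\{a}) has moves --b--▸ p1
  p1 = c.b.(rec X. b.(c.b.X\{b} + a.c.0\{a}))\{b} + a.c.0\{a} has moves --a--▸ p2, --c--▸ p3
  p2 = c.0\{a} has moves --c--▸ p4
  p3 = b.(rec X. b.(c.b.X\{b} + a.c.0\{a}))\{b} has moves --b--▸ p5
  p4 = 0\{a} has moves ∅
  p5 = (rec X. b.(c.b.X\{b} + a.c.0\{a}))\{b} has moves ∅
Reachable graph of Q (6 states):
  q0 = rec X. b.(a.b.X\{b} + a.c.0\{a}) has moves --b--▸ q1
  q1 = a.b.(rec X. b.(a.b.X\{b} + a.c.0\{a}))\{b} + a.c.0\{a} has moves --a--▸ q2, --a--▸ q3
  q2 = b.(rec X. b.(a.b.X\{b} + a.c.0\{a}))\{b} has moves --b--▸ q4
  q3 = c.0\{a} has moves --c--▸ q5
  q4 = (rec X. b.(a.b.X\{b} + a.c.0\{a}))\{b} has moves ∅
  q5 = 0\{a} has moves ∅
Partition-refinement fixed point:
  B0 = {p0}
  B1 = {p1}
  B2 = {p3, q2}
  B3 = {p4, p5, q4, q5}
  B4 = {p2, q3}
  B5 = {q0}
  B6 = {q1}
p0 ∈ B0, q0 ∈ B5 → different blocks

P ≁ Q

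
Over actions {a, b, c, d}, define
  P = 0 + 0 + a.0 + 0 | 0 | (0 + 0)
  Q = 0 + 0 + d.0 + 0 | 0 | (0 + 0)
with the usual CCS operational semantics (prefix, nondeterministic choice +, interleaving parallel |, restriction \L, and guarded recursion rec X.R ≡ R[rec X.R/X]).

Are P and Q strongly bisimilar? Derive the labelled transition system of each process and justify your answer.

LTS(P): 2 reachable states
  u0 = 0 + 0 + a.0 + 0 | 0 | (0 + 0) :: =a=> u1
  u1 = 0 :: ∅
LTS(Q): 2 reachable states
  v0 = 0 + 0 + d.0 + 0 | 0 | (0 + 0) :: =d=> v1
  v1 = 0 :: ∅
Coarsest stable partition (strong bisimilarity classes):
  B0 = {u0}
  B1 = {u1, v1}
  B2 = {v0}
u0 ∈ B0, v0 ∈ B2 → different blocks

P ≁ Q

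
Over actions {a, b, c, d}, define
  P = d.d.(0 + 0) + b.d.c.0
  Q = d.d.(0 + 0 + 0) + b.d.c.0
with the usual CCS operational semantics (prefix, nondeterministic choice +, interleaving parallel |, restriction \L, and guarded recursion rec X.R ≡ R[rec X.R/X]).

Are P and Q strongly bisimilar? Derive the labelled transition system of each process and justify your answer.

Reachable graph of P (6 states):
  s0 = d.d.(0 + 0) + b.d.c.0 ⊢ ··b··> s1, ··d··> s2
  s1 = d.c.0 ⊢ ··d··> s3
  s2 = d.(0 + 0) ⊢ ··d··> s4
  s3 = c.0 ⊢ ··c··> s5
  s4 = 0 + 0 ⊢ (no moves)
  s5 = 0 ⊢ (no moves)
Reachable graph of Q (6 states):
  t0 = d.d.(0 + 0 + 0) + b.d.c.0 ⊢ ··b··> t1, ··d··> t2
  t1 = d.c.0 ⊢ ··d··> t3
  t2 = d.(0 + 0 + 0) ⊢ ··d··> t4
  t3 = c.0 ⊢ ··c··> t5
  t4 = 0 + 0 + 0 ⊢ (no moves)
  t5 = 0 ⊢ (no moves)
Partition-refinement fixed point:
  B0 = {s0, t0}
  B1 = {s1, t1}
  B2 = {s3, t3}
  B3 = {s4, s5, t4, t5}
  B4 = {s2, t2}
s0 ∈ B0, t0 ∈ B0 → same block

P ~ Q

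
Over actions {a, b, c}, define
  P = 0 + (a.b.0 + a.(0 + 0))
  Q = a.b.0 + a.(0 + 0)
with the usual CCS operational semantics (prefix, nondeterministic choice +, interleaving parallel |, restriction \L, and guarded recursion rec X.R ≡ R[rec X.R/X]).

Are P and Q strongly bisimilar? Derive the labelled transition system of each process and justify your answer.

bisimilar

P's transition system — 4 states:
  p0 = 0 + (a.b.0 + a.(0 + 0)) | --a--▸ p1, --a--▸ p2
  p1 = 0 + 0 | (no moves)
  p2 = b.0 | --b--▸ p3
  p3 = 0 | (no moves)
Q's transition system — 4 states:
  q0 = a.b.0 + a.(0 + 0) | --a--▸ q1, --a--▸ q2
  q1 = 0 + 0 | (no moves)
  q2 = b.0 | --b--▸ q3
  q3 = 0 | (no moves)
Partition-refinement fixed point:
  B0 = {p0, q0}
  B1 = {p1, p3, q1, q3}
  B2 = {p2, q2}
p0 ∈ B0, q0 ∈ B0 → same block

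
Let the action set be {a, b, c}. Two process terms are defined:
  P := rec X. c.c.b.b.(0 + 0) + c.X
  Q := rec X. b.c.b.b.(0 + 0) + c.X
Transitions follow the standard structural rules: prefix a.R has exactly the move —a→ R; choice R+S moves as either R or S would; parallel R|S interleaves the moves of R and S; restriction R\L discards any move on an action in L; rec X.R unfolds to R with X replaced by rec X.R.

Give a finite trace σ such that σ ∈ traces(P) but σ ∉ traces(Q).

ccbb

LTS(P): 5 reachable states
  s0 = rec X. c.c.b.b.(0 + 0) + c.X :: -c-> s0, -c-> s1
  s1 = c.b.b.(0 + 0) :: -c-> s2
  s2 = b.b.(0 + 0) :: -b-> s3
  s3 = b.(0 + 0) :: -b-> s4
  s4 = 0 + 0 :: ·
LTS(Q): 5 reachable states
  t0 = rec X. b.c.b.b.(0 + 0) + c.X :: -b-> t1, -c-> t0
  t1 = c.b.b.(0 + 0) :: -c-> t2
  t2 = b.b.(0 + 0) :: -b-> t3
  t3 = b.(0 + 0) :: -b-> t4
  t4 = 0 + 0 :: ·
Trace ⟨ccbb⟩ through P, begin at {s0}:
  after c @ step 1: {s0, s1}
  after c @ step 2: {s0, s1, s2}
  after b @ step 3: {s3}
  after b @ step 4: {s4}
  P completes σ.
Trace ⟨ccbb⟩ through Q, begin at {t0}:
  after c @ step 1: {t0}
  after c @ step 2: {t0}
  after b @ step 3: {t1}
  after b @ step 4: no successor for Q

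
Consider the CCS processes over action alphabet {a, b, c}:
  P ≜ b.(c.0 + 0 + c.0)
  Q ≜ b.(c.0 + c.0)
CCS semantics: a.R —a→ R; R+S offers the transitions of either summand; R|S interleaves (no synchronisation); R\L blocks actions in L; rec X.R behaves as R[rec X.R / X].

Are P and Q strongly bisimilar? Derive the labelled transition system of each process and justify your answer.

YES

Reachable graph of P (3 states):
  u0 = b.(c.0 + 0 + c.0) | —b→ u1
  u1 = c.0 + 0 + c.0 | —c→ u2
  u2 = 0 | ∅
Reachable graph of Q (3 states):
  v0 = b.(c.0 + c.0) | —b→ v1
  v1 = c.0 + c.0 | —c→ v2
  v2 = 0 | ∅
Partition-refinement fixed point:
  B0 = {u0, v0}
  B1 = {u1, v1}
  B2 = {u2, v2}
u0 ∈ B0, v0 ∈ B0 → same block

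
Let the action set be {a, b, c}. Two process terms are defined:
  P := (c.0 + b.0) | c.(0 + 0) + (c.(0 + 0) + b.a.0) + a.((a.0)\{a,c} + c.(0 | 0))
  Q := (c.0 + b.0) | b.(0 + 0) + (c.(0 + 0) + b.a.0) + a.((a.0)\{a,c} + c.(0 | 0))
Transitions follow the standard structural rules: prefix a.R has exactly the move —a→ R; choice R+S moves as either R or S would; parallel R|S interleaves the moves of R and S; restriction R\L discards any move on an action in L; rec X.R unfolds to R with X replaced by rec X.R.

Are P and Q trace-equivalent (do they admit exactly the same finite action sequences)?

LTS(P): 9 reachable states
  p0 = (c.0 + b.0) | c.(0 + 0) + (c.(0 + 0) + b.a.0) + a.((a.0)\{a,c} + c.(0 | 0)) → --a--▸ p1, --b--▸ p2, --b--▸ p3, --c--▸ p2, --c--▸ p4, --c--▸ p5
  p1 = (a.0)\{a,c} + c.(0 | 0) → --c--▸ p6
  p2 = 0 | c.(0 + 0) → --c--▸ p7
  p3 = a.0 → --a--▸ p8
  p4 = (c.0 + b.0) | (0 + 0) → --b--▸ p7, --c--▸ p7
  p5 = 0 + 0 → deadlocked
  p6 = 0 | 0 → deadlocked
  p7 = 0 | (0 + 0) → deadlocked
  p8 = 0 → deadlocked
LTS(Q): 9 reachable states
  q0 = (c.0 + b.0) | b.(0 + 0) + (c.(0 + 0) + b.a.0) + a.((a.0)\{a,c} + c.(0 | 0)) → --a--▸ q1, --b--▸ q2, --b--▸ q3, --b--▸ q4, --c--▸ q3, --c--▸ q5
  q1 = (a.0)\{a,c} + c.(0 | 0) → --c--▸ q6
  q2 = (c.0 + b.0) | (0 + 0) → --b--▸ q7, --c--▸ q7
  q3 = 0 | b.(0 + 0) → --b--▸ q7
  q4 = a.0 → --a--▸ q8
  q5 = 0 + 0 → deadlocked
  q6 = 0 | 0 → deadlocked
  q7 = 0 | (0 + 0) → deadlocked
  q8 = 0 → deadlocked
Executing cc from P (initial set {p0}):
  after c @ step 1: {p2, p4, p5}
  after c @ step 2: {p7}
  P completes σ.
Executing cc from Q (initial set {q0}):
  after c @ step 1: {q3, q5}
  after c @ step 2: ∅ (Q stuck)

traces(P) ≠ traces(Q) — witness ⟨cc⟩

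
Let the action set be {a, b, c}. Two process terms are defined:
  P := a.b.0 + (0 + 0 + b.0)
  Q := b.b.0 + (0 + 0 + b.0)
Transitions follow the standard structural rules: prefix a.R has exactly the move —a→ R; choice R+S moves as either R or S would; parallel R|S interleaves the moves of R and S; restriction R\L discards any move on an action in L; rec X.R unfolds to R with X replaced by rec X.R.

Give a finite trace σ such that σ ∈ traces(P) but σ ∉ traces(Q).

Reachable graph of P (3 states):
  s0 = a.b.0 + (0 + 0 + b.0) :: ··a··> s1, ··b··> s2
  s1 = b.0 :: ··b··> s2
  s2 = 0 :: stopped
Reachable graph of Q (3 states):
  t0 = b.b.0 + (0 + 0 + b.0) :: ··b··> t1, ··b··> t2
  t1 = 0 :: stopped
  t2 = b.0 :: ··b··> t1
Executing a from P (initial set {s0}):
  after a @ step 1: {s1}
  — P admits the full trace.
Executing a from Q (initial set {t0}):
  after a @ step 1: no successor for Q

a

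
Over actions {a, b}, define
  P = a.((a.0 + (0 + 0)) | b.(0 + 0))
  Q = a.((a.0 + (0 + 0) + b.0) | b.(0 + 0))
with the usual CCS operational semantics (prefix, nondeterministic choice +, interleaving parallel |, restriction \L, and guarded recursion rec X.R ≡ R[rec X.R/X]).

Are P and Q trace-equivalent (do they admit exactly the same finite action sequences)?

LTS(P): 5 reachable states
  s0 = a.((a.0 + (0 + 0)) | b.(0 + 0)) :: =a=> s1
  s1 = (a.0 + (0 + 0)) | b.(0 + 0) :: =a=> s2, =b=> s3
  s2 = 0 | b.(0 + 0) :: =b=> s4
  s3 = (a.0 + (0 + 0)) | (0 + 0) :: =a=> s4
  s4 = 0 | (0 + 0) :: (no moves)
LTS(Q): 5 reachable states
  t0 = a.((a.0 + (0 + 0) + b.0) | b.(0 + 0)) :: =a=> t1
  t1 = (a.0 + (0 + 0) + b.0) | b.(0 + 0) :: =a=> t2, =b=> t2, =b=> t3
  t2 = 0 | b.(0 + 0) :: =b=> t4
  t3 = (a.0 + (0 + 0) + b.0) | (0 + 0) :: =a=> t4, =b=> t4
  t4 = 0 | (0 + 0) :: (no moves)
Run σ = ⟨abb⟩ on Q: start {t0}
  step 1 (a): {t1}
  step 2 (b): {t2, t3}
  step 3 (b): {t4}
  Q completes σ.
Run σ = ⟨abb⟩ on P: start {s0}
  step 1 (a): {s1}
  step 2 (b): {s3}
  step 3 (b): no successor for P

NO — witness ⟨abb⟩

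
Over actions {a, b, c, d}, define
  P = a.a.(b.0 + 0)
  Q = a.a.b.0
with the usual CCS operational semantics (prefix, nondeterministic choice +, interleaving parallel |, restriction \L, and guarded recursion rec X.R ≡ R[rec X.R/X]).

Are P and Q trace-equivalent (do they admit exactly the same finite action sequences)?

Reachable graph of P (4 states):
  s0 = a.a.(b.0 + 0) :: -a-> s1
  s1 = a.(b.0 + 0) :: -a-> s2
  s2 = b.0 + 0 :: -b-> s3
  s3 = 0 :: (no moves)
Reachable graph of Q (4 states):
  t0 = a.a.b.0 :: -a-> t1
  t1 = a.b.0 :: -a-> t2
  t2 = b.0 :: -b-> t3
  t3 = 0 :: (no moves)
Coarsest stable partition (strong bisimilarity classes):
  B0 = {s0, t0}
  B1 = {s1, t1}
  B2 = {s2, t2}
  B3 = {s3, t3}
s0 ∈ B0, t0 ∈ B0 → same block
Bisimilar ⇒ trace-equivalent.

YES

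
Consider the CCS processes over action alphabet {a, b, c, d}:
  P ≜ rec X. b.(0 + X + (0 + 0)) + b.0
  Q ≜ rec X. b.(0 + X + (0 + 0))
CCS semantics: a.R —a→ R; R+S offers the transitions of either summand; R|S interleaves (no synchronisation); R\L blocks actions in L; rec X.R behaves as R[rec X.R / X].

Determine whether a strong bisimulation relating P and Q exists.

P ≁ Q

Reachable graph of P (3 states):
  s0 = rec X. b.(0 + X + (0 + 0)) + b.0 :: -b-> s1, -b-> s2
  s1 = 0 :: ∅
  s2 = 0 + (rec X. b.(0 + X + (0 + 0)) + b.0) + (0 + 0) :: -b-> s1, -b-> s2
Reachable graph of Q (2 states):
  t0 = rec X. b.(0 + X + (0 + 0)) :: -b-> t1
  t1 = 0 + (rec X. b.(0 + X + (0 + 0))) + (0 + 0) :: -b-> t1
Bisimilarity quotient blocks:
  B0 = {s0, s2}
  B1 = {s1}
  B2 = {t0, t1}
s0 ∈ B0, t0 ∈ B2 → different blocks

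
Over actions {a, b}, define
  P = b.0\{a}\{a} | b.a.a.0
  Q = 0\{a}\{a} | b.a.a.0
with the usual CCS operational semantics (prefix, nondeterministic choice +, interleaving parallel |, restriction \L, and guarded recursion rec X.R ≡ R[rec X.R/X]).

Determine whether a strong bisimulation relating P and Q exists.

not bisimilar

P's transition system — 8 states:
  p0 = b.0\{a}\{a} | b.a.a.0 | --b--▸ p1, --b--▸ p2
  p1 = 0\{a}\{a} | b.a.a.0 | --b--▸ p3
  p2 = b.0\{a}\{a} | a.a.0 | --a--▸ p4, --b--▸ p3
  p3 = 0\{a}\{a} | a.a.0 | --a--▸ p5
  p4 = b.0\{a}\{a} | a.0 | --a--▸ p6, --b--▸ p5
  p5 = 0\{a}\{a} | a.0 | --a--▸ p7
  p6 = b.0\{a}\{a} | 0 | --b--▸ p7
  p7 = 0\{a}\{a} | 0 | ∅
Q's transition system — 4 states:
  q0 = 0\{a}\{a} | b.a.a.0 | --b--▸ q1
  q1 = 0\{a}\{a} | a.a.0 | --a--▸ q2
  q2 = 0\{a}\{a} | a.0 | --a--▸ q3
  q3 = 0\{a}\{a} | 0 | ∅
Bisimilarity quotient blocks:
  B0 = {p0}
  B1 = {p2}
  B2 = {p4}
  B3 = {p5, q2}
  B4 = {p7, q3}
  B5 = {p6}
  B6 = {p3, q1}
  B7 = {p1, q0}
p0 ∈ B0, q0 ∈ B7 → different blocks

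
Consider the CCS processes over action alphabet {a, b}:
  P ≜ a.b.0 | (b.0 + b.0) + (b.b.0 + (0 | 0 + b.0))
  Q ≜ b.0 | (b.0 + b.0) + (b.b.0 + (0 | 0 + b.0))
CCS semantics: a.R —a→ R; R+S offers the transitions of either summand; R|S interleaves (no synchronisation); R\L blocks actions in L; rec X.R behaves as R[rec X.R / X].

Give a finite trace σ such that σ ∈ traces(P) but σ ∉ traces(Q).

LTS(P): 8 reachable states
  p0 = a.b.0 | (b.0 + b.0) + (b.b.0 + (0 | 0 + b.0)) has moves —a→ p1, —b→ p2, —b→ p3, —b→ p4
  p1 = b.0 | (b.0 + b.0) has moves —b→ p5, —b→ p6
  p2 = 0 has moves ∅
  p3 = a.b.0 | 0 has moves —a→ p6
  p4 = b.0 has moves —b→ p2
  p5 = 0 | (b.0 + b.0) has moves —b→ p7
  p6 = b.0 | 0 has moves —b→ p7
  p7 = 0 | 0 has moves ∅
LTS(Q): 6 reachable states
  q0 = b.0 | (b.0 + b.0) + (b.b.0 + (0 | 0 + b.0)) has moves —b→ q1, —b→ q2, —b→ q3, —b→ q4
  q1 = 0 has moves ∅
  q2 = 0 | (b.0 + b.0) has moves —b→ q5
  q3 = b.0 has moves —b→ q1
  q4 = b.0 | 0 has moves —b→ q5
  q5 = 0 | 0 has moves ∅
Trace ⟨a⟩ through P, begin at {p0}:
  after a @ step 1: {p1}
  ✓ P
Trace ⟨a⟩ through Q, begin at {q0}:
  after a @ step 1: ∅  — Q cannot continue

a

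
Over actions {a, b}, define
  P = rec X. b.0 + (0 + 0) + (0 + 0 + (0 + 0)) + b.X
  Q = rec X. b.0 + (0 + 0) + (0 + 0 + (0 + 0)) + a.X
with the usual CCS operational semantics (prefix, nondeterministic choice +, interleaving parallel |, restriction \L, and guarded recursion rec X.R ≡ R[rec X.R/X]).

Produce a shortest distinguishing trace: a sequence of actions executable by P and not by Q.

Reachable graph of P (2 states):
  p0 = rec X. b.0 + (0 + 0) + (0 + 0 + (0 + 0)) + b.X ⊢ -b-> p0, -b-> p1
  p1 = 0 ⊢ stopped
Reachable graph of Q (2 states):
  q0 = rec X. b.0 + (0 + 0) + (0 + 0 + (0 + 0)) + a.X ⊢ -a-> q0, -b-> q1
  q1 = 0 ⊢ stopped
Trace ⟨bb⟩ through P, begin at {p0}:
  [1] b ⇒ {p0, p1}
  [2] b ⇒ {p0, p1}
  ✓ P
Trace ⟨bb⟩ through Q, begin at {q0}:
  [1] b ⇒ {q1}
  [2] b ⇒ ∅  — Q cannot continue

bb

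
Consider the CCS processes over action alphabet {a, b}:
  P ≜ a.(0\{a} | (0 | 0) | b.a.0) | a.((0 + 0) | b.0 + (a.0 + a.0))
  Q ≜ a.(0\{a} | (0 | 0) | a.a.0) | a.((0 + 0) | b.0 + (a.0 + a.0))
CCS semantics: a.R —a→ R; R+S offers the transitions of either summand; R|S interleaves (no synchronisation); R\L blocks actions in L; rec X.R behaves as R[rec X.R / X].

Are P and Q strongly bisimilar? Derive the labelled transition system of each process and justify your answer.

NO

Reachable graph of P (16 states):
  s0 = a.(0\{a} | (0 | 0) | b.a.0) | a.((0 + 0) | b.0 + (a.0 + a.0)) | -a-> s1, -a-> s2
  s1 = 0\{a} | (0 | 0) | b.a.0 | a.((0 + 0) | b.0 + (a.0 + a.0)) | -a-> s3, -b-> s4
  s2 = a.(0\{a} | (0 | 0) | b.a.0) | ((0 + 0) | b.0 + (a.0 + a.0)) | -a-> s3, -a-> s5, -b-> s6
  s3 = 0\{a} | (0 | 0) | b.a.0 | ((0 + 0) | b.0 + (a.0 + a.0)) | -a-> s7, -b-> s8, -b-> s9
  s4 = 0\{a} | (0 | 0) | a.0 | a.((0 + 0) | b.0 + (a.0 + a.0)) | -a-> s10, -a-> s8
  s5 = a.(0\{a} | (0 | 0) | b.a.0) | 0 | -a-> s7
  s6 = a.(0\{a} | (0 | 0) | b.a.0) | ((0 + 0) | 0) | -a-> s9
  s7 = 0\{a} | (0 | 0) | b.a.0 | 0 | -b-> s11
  s8 = 0\{a} | (0 | 0) | a.0 | ((0 + 0) | b.0 + (a.0 + a.0)) | -a-> s11, -a-> s12, -b-> s13
  s9 = 0\{a} | (0 | 0) | b.a.0 | ((0 + 0) | 0) | -b-> s13
  s10 = 0\{a} | (0 | 0) | 0 | a.((0 + 0) | b.0 + (a.0 + a.0)) | -a-> s12
  s11 = 0\{a} | (0 | 0) | a.0 | 0 | -a-> s14
  s12 = 0\{a} | (0 | 0) | 0 | ((0 + 0) | b.0 + (a.0 + a.0)) | -a-> s14, -b-> s15
  s13 = 0\{a} | (0 | 0) | a.0 | ((0 + 0) | 0) | -a-> s15
  s14 = 0\{a} | (0 | 0) | 0 | 0 | ·
  s15 = 0\{a} | (0 | 0) | 0 | ((0 + 0) | 0) | ·
Reachable graph of Q (16 states):
  t0 = a.(0\{a} | (0 | 0) | a.a.0) | a.((0 + 0) | b.0 + (a.0 + a.0)) | -a-> t1, -a-> t2
  t1 = 0\{a} | (0 | 0) | a.a.0 | a.((0 + 0) | b.0 + (a.0 + a.0)) | -a-> t3, -a-> t4
  t2 = a.(0\{a} | (0 | 0) | a.a.0) | ((0 + 0) | b.0 + (a.0 + a.0)) | -a-> t4, -a-> t5, -b-> t6
  t3 = 0\{a} | (0 | 0) | a.0 | a.((0 + 0) | b.0 + (a.0 + a.0)) | -a-> t7, -a-> t8
  t4 = 0\{a} | (0 | 0) | a.a.0 | ((0 + 0) | b.0 + (a.0 + a.0)) | -a-> t8, -a-> t9, -b-> t10
  t5 = a.(0\{a} | (0 | 0) | a.a.0) | 0 | -a-> t9
  t6 = a.(0\{a} | (0 | 0) | a.a.0) | ((0 + 0) | 0) | -a-> t10
  t7 = 0\{a} | (0 | 0) | 0 | a.((0 + 0) | b.0 + (a.0 + a.0)) | -a-> t11
  t8 = 0\{a} | (0 | 0) | a.0 | ((0 + 0) | b.0 + (a.0 + a.0)) | -a-> t11, -a-> t12, -b-> t13
  t9 = 0\{a} | (0 | 0) | a.a.0 | 0 | -a-> t12
  t10 = 0\{a} | (0 | 0) | a.a.0 | ((0 + 0) | 0) | -a-> t13
  t11 = 0\{a} | (0 | 0) | 0 | ((0 + 0) | b.0 + (a.0 + a.0)) | -a-> t14, -b-> t15
  t12 = 0\{a} | (0 | 0) | a.0 | 0 | -a-> t14
  t13 = 0\{a} | (0 | 0) | a.0 | ((0 + 0) | 0) | -a-> t15
  t14 = 0\{a} | (0 | 0) | 0 | 0 | ·
  t15 = 0\{a} | (0 | 0) | 0 | ((0 + 0) | 0) | ·
Coarsest stable partition (strong bisimilarity classes):
  B0 = {s0}
  B1 = {s1}
  B2 = {s3}
  B3 = {s7, s9}
  B4 = {s11, s13, t12, t13}
  B5 = {s14, s15, t14, t15}
  B6 = {s8, t8}
  B7 = {s12, t11}
  B8 = {s4, t3}
  B9 = {s10, t7}
  B10 = {s2}
  B11 = {s5, s6}
  B12 = {t0}
  B13 = {t1}
  B14 = {t4}
  B15 = {t10, t9}
  B16 = {t2}
  B17 = {t5, t6}
s0 ∈ B0, t0 ∈ B12 → different blocks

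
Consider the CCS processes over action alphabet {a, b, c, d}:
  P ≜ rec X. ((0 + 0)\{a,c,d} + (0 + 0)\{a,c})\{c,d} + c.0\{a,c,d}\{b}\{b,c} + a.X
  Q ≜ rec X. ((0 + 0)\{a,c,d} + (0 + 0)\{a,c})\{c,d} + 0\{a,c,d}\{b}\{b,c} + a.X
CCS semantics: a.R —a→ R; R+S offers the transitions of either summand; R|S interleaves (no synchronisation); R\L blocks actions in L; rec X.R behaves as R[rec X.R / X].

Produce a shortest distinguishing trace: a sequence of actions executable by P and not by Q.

c

Reachable graph of P (2 states):
  p0 = rec X. ((0 + 0)\{a,c,d} + (0 + 0)\{a,c})\{c,d} + c.0\{a,c,d}\{b}\{b,c} + a.X :: --a--▸ p0, --c--▸ p1
  p1 = 0\{a,c,d}\{b}\{b,c} :: deadlocked
Reachable graph of Q (1 states):
  q0 = rec X. ((0 + 0)\{a,c,d} + (0 + 0)\{a,c})\{c,d} + 0\{a,c,d}\{b}\{b,c} + a.X :: --a--▸ q0
Run σ = ⟨c⟩ on P: start {p0}
  step 1 (c): {p1}
  ✓ P
Run σ = ⟨c⟩ on Q: start {q0}
  step 1 (c): no successor for Q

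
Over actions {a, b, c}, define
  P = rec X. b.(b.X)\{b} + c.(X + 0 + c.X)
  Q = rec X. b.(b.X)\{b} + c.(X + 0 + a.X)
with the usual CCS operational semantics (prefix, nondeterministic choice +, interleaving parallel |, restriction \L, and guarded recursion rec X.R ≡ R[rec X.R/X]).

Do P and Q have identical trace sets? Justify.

LTS(P): 3 reachable states
  m0 = rec X. b.(b.X)\{b} + c.(X + 0 + c.X) has moves —b→ m1, —c→ m2
  m1 = (b.(rec X. b.(b.X)\{b} + c.(X + 0 + c.X)))\{b} has moves ·
  m2 = (rec X. b.(b.X)\{b} + c.(X + 0 + c.X)) + 0 + c.(rec X. b.(b.X)\{b} + c.(X + 0 + c.X)) has moves —b→ m1, —c→ m0, —c→ m2
LTS(Q): 3 reachable states
  n0 = rec X. b.(b.X)\{b} + c.(X + 0 + a.X) has moves —b→ n1, —c→ n2
  n1 = (b.(rec X. b.(b.X)\{b} + c.(X + 0 + a.X)))\{b} has moves ·
  n2 = (rec X. b.(b.X)\{b} + c.(X + 0 + a.X)) + 0 + a.(rec X. b.(b.X)\{b} + c.(X + 0 + a.X)) has moves —a→ n0, —b→ n1, —c→ n2
Executing ca from Q (initial set {n0}):
  [1] c ⇒ {n2}
  [2] a ⇒ {n0}
  ✓ Q
Executing ca from P (initial set {m0}):
  [1] c ⇒ {m2}
  [2] a ⇒ ∅  — P cannot continue

trace-distinct — witness ⟨ca⟩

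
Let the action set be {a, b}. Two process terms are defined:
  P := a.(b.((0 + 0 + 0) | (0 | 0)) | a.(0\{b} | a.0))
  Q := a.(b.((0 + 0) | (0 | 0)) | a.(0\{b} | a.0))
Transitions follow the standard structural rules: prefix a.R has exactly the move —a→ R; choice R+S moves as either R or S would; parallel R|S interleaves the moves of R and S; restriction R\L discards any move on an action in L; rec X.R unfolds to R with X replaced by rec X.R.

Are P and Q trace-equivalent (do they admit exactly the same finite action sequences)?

P's transition system — 7 states:
  m0 = a.(b.((0 + 0 + 0) | (0 | 0)) | a.(0\{b} | a.0)) → =a=> m1
  m1 = b.((0 + 0 + 0) | (0 | 0)) | a.(0\{b} | a.0) → =a=> m2, =b=> m3
  m2 = b.((0 + 0 + 0) | (0 | 0)) | (0\{b} | a.0) → =a=> m4, =b=> m5
  m3 = (0 + 0 + 0) | (0 | 0) | a.(0\{b} | a.0) → =a=> m5
  m4 = b.((0 + 0 + 0) | (0 | 0)) | (0\{b} | 0) → =b=> m6
  m5 = (0 + 0 + 0) | (0 | 0) | (0\{b} | a.0) → =a=> m6
  m6 = (0 + 0 + 0) | (0 | 0) | (0\{b} | 0) → stopped
Q's transition system — 7 states:
  n0 = a.(b.((0 + 0) | (0 | 0)) | a.(0\{b} | a.0)) → =a=> n1
  n1 = b.((0 + 0) | (0 | 0)) | a.(0\{b} | a.0) → =a=> n2, =b=> n3
  n2 = b.((0 + 0) | (0 | 0)) | (0\{b} | a.0) → =a=> n4, =b=> n5
  n3 = (0 + 0) | (0 | 0) | a.(0\{b} | a.0) → =a=> n5
  n4 = b.((0 + 0) | (0 | 0)) | (0\{b} | 0) → =b=> n6
  n5 = (0 + 0) | (0 | 0) | (0\{b} | a.0) → =a=> n6
  n6 = (0 + 0) | (0 | 0) | (0\{b} | 0) → stopped
Partition-refinement fixed point:
  B0 = {m0, n0}
  B1 = {m1, n1}
  B2 = {m3, n3}
  B3 = {m5, n5}
  B4 = {m6, n6}
  B5 = {m2, n2}
  B6 = {m4, n4}
m0 ∈ B0, n0 ∈ B0 → same block
Bisimilar ⇒ trace-equivalent.

YES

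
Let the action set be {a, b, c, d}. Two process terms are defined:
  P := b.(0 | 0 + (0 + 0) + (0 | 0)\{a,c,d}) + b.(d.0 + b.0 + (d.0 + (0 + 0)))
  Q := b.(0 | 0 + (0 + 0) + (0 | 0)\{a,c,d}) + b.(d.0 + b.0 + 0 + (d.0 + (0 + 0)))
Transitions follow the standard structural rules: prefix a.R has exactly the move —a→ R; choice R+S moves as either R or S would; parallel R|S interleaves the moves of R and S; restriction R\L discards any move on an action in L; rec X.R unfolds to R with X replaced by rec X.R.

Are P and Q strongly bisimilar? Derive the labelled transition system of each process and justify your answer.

LTS(P): 4 reachable states
  s0 = b.(0 | 0 + (0 + 0) + (0 | 0)\{a,c,d}) + b.(d.0 + b.0 + (d.0 + (0 + 0))) has moves —b→ s1, —b→ s2
  s1 = 0 | 0 + (0 + 0) + (0 | 0)\{a,c,d} has moves ·
  s2 = d.0 + b.0 + (d.0 + (0 + 0)) has moves —b→ s3, —d→ s3
  s3 = 0 has moves ·
LTS(Q): 4 reachable states
  t0 = b.(0 | 0 + (0 + 0) + (0 | 0)\{a,c,d}) + b.(d.0 + b.0 + 0 + (d.0 + (0 + 0))) has moves —b→ t1, —b→ t2
  t1 = 0 | 0 + (0 + 0) + (0 | 0)\{a,c,d} has moves ·
  t2 = d.0 + b.0 + 0 + (d.0 + (0 + 0)) has moves —b→ t3, —d→ t3
  t3 = 0 has moves ·
Partition-refinement fixed point:
  B0 = {s0, t0}
  B1 = {s1, s3, t1, t3}
  B2 = {s2, t2}
s0 ∈ B0, t0 ∈ B0 → same block

bisimilar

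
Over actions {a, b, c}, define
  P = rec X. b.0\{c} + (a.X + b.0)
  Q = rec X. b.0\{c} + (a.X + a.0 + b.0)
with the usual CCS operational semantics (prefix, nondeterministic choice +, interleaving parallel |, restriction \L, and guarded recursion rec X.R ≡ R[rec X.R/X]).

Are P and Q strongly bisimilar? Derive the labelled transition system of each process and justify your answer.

NO

Reachable graph of P (3 states):
  s0 = rec X. b.0\{c} + (a.X + b.0) → ··a··> s0, ··b··> s1, ··b··> s2
  s1 = 0 → (no moves)
  s2 = 0\{c} → (no moves)
Reachable graph of Q (3 states):
  t0 = rec X. b.0\{c} + (a.X + a.0 + b.0) → ··a··> t0, ··a··> t1, ··b··> t1, ··b··> t2
  t1 = 0 → (no moves)
  t2 = 0\{c} → (no moves)
Coarsest stable partition (strong bisimilarity classes):
  B0 = {s0}
  B1 = {s1, s2, t1, t2}
  B2 = {t0}
s0 ∈ B0, t0 ∈ B2 → different blocks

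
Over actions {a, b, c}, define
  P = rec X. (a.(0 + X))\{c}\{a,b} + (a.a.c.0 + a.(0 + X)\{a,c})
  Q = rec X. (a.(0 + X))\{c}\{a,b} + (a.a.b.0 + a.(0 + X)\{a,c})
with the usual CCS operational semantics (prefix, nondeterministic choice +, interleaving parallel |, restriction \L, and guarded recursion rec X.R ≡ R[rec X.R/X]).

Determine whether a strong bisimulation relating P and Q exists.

Reachable graph of P (5 states):
  s0 = rec X. (a.(0 + X))\{c}\{a,b} + (a.a.c.0 + a.(0 + X)\{a,c}) :: --a--▸ s1, --a--▸ s2
  s1 = (0 + (rec X. (a.(0 + X))\{c}\{a,b} + (a.a.c.0 + a.(0 + X)\{a,c})))\{a,c} :: (no moves)
  s2 = a.c.0 :: --a--▸ s3
  s3 = c.0 :: --c--▸ s4
  s4 = 0 :: (no moves)
Reachable graph of Q (5 states):
  t0 = rec X. (a.(0 + X))\{c}\{a,b} + (a.a.b.0 + a.(0 + X)\{a,c}) :: --a--▸ t1, --a--▸ t2
  t1 = (0 + (rec X. (a.(0 + X))\{c}\{a,b} + (a.a.b.0 + a.(0 + X)\{a,c})))\{a,c} :: (no moves)
  t2 = a.b.0 :: --a--▸ t3
  t3 = b.0 :: --b--▸ t4
  t4 = 0 :: (no moves)
Coarsest stable partition (strong bisimilarity classes):
  B0 = {s0}
  B1 = {s2}
  B2 = {s3}
  B3 = {s1, s4, t1, t4}
  B4 = {t0}
  B5 = {t2}
  B6 = {t3}
s0 ∈ B0, t0 ∈ B4 → different blocks

NO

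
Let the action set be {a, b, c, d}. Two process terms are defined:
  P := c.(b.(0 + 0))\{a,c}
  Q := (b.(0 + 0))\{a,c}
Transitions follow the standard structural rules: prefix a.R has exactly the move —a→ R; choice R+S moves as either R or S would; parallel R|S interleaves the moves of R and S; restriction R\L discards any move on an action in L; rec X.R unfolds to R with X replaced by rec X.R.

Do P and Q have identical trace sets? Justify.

LTS(P): 3 reachable states
  p0 = c.(b.(0 + 0))\{a,c} → ··c··> p1
  p1 = (b.(0 + 0))\{a,c} → ··b··> p2
  p2 = (0 + 0)\{a,c} → ∅
LTS(Q): 2 reachable states
  q0 = (b.(0 + 0))\{a,c} → ··b··> q1
  q1 = (0 + 0)\{a,c} → ∅
Trace ⟨c⟩ through P, begin at {p0}:
  step 1 (c): {p1}
  ✓ P
Trace ⟨c⟩ through Q, begin at {q0}:
  step 1 (c): ∅ (Q stuck)

NO — witness ⟨c⟩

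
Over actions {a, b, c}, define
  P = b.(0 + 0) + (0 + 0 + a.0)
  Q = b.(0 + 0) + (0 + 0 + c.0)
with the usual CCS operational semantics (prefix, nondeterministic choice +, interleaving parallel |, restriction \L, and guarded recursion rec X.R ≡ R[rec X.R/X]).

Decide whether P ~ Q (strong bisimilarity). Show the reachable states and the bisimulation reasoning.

NO

P's transition system — 3 states:
  p0 = b.(0 + 0) + (0 + 0 + a.0) has moves =a=> p1, =b=> p2
  p1 = 0 has moves ·
  p2 = 0 + 0 has moves ·
Q's transition system — 3 states:
  q0 = b.(0 + 0) + (0 + 0 + c.0) has moves =b=> q1, =c=> q2
  q1 = 0 + 0 has moves ·
  q2 = 0 has moves ·
Bisimilarity quotient blocks:
  B0 = {p0}
  B1 = {p1, p2, q1, q2}
  B2 = {q0}
p0 ∈ B0, q0 ∈ B2 → different blocks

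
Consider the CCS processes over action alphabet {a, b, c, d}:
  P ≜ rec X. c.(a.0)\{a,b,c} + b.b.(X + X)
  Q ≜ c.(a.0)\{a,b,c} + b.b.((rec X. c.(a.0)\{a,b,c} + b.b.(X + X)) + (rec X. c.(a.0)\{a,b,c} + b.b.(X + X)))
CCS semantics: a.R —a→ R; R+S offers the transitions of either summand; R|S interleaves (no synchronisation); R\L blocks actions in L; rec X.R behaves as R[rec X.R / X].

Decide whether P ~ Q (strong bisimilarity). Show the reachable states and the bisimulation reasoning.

YES

Reachable graph of P (4 states):
  p0 = rec X. c.(a.0)\{a,b,c} + b.b.(X + X) → —b→ p1, —c→ p2
  p1 = b.((rec X. c.(a.0)\{a,b,c} + b.b.(X + X)) + (rec X. c.(a.0)\{a,b,c} + b.b.(X + X))) → —b→ p3
  p2 = (a.0)\{a,b,c} → ∅
  p3 = (rec X. c.(a.0)\{a,b,c} + b.b.(X + X)) + (rec X. c.(a.0)\{a,b,c} + b.b.(X + X)) → —b→ p1, —c→ p2
Reachable graph of Q (4 states):
  q0 = c.(a.0)\{a,b,c} + b.b.((rec X. c.(a.0)\{a,b,c} + b.b.(X + X)) + (rec X. c.(a.0)\{a,b,c} + b.b.(X + X))) → —b→ q1, —c→ q2
  q1 = b.((rec X. c.(a.0)\{a,b,c} + b.b.(X + X)) + (rec X. c.(a.0)\{a,b,c} + b.b.(X + X))) → —b→ q3
  q2 = (a.0)\{a,b,c} → ∅
  q3 = (rec X. c.(a.0)\{a,b,c} + b.b.(X + X)) + (rec X. c.(a.0)\{a,b,c} + b.b.(X + X)) → —b→ q1, —c→ q2
Partition-refinement fixed point:
  B0 = {p0, p3, q0, q3}
  B1 = {p2, q2}
  B2 = {p1, q1}
p0 ∈ B0, q0 ∈ B0 → same block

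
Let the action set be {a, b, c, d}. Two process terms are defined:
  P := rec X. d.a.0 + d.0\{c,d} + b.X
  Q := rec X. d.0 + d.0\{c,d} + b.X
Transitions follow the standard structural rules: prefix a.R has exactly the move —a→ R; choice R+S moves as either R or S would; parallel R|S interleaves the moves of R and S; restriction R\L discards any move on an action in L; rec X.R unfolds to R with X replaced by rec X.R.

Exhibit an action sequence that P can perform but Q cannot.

P's transition system — 4 states:
  s0 = rec X. d.a.0 + d.0\{c,d} + b.X has moves =b=> s0, =d=> s1, =d=> s2
  s1 = 0\{c,d} has moves stopped
  s2 = a.0 has moves =a=> s3
  s3 = 0 has moves stopped
Q's transition system — 3 states:
  t0 = rec X. d.0 + d.0\{c,d} + b.X has moves =b=> t0, =d=> t1, =d=> t2
  t1 = 0 has moves stopped
  t2 = 0\{c,d} has moves stopped
Trace ⟨da⟩ through P, begin at {s0}:
  after d @ step 1: {s1, s2}
  after a @ step 2: {s3}
  P completes σ.
Trace ⟨da⟩ through Q, begin at {t0}:
  after d @ step 1: {t1, t2}
  after a @ step 2: ∅ (Q stuck)

da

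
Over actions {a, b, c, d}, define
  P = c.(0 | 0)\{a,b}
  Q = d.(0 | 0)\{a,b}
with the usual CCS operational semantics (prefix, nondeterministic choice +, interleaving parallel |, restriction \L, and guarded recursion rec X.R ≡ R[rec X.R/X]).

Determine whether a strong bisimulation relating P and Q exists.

LTS(P): 2 reachable states
  p0 = c.(0 | 0)\{a,b} | —c→ p1
  p1 = (0 | 0)\{a,b} | stopped
LTS(Q): 2 reachable states
  q0 = d.(0 | 0)\{a,b} | —d→ q1
  q1 = (0 | 0)\{a,b} | stopped
Coarsest stable partition (strong bisimilarity classes):
  B0 = {p0}
  B1 = {p1, q1}
  B2 = {q0}
p0 ∈ B0, q0 ∈ B2 → different blocks

P ≁ Q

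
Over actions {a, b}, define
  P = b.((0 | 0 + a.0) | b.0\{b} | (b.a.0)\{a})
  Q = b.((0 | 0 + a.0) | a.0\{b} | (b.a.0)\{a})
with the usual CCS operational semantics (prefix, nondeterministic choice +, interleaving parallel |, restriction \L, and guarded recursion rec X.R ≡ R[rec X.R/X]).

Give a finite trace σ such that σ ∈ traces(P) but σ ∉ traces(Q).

Reachable graph of P (9 states):
  s0 = b.((0 | 0 + a.0) | b.0\{b} | (b.a.0)\{a}) :: --b--▸ s1
  s1 = (0 | 0 + a.0) | b.0\{b} | (b.a.0)\{a} :: --a--▸ s2, --b--▸ s3, --b--▸ s4
  s2 = 0 | b.0\{b} | (b.a.0)\{a} :: --b--▸ s5, --b--▸ s6
  s3 = (0 | 0 + a.0) | 0\{b} | (b.a.0)\{a} :: --a--▸ s5, --b--▸ s7
  s4 = (0 | 0 + a.0) | b.0\{b} | (a.0)\{a} :: --a--▸ s6, --b--▸ s7
  s5 = 0 | 0\{b} | (b.a.0)\{a} :: --b--▸ s8
  s6 = 0 | b.0\{b} | (a.0)\{a} :: --b--▸ s8
  s7 = (0 | 0 + a.0) | 0\{b} | (a.0)\{a} :: --a--▸ s8
  s8 = 0 | 0\{b} | (a.0)\{a} :: stopped
Reachable graph of Q (9 states):
  t0 = b.((0 | 0 + a.0) | a.0\{b} | (b.a.0)\{a}) :: --b--▸ t1
  t1 = (0 | 0 + a.0) | a.0\{b} | (b.a.0)\{a} :: --a--▸ t2, --a--▸ t3, --b--▸ t4
  t2 = (0 | 0 + a.0) | 0\{b} | (b.a.0)\{a} :: --a--▸ t5, --b--▸ t6
  t3 = 0 | a.0\{b} | (b.a.0)\{a} :: --a--▸ t5, --b--▸ t7
  t4 = (0 | 0 + a.0) | a.0\{b} | (a.0)\{a} :: --a--▸ t6, --a--▸ t7
  t5 = 0 | 0\{b} | (b.a.0)\{a} :: --b--▸ t8
  t6 = (0 | 0 + a.0) | 0\{b} | (a.0)\{a} :: --a--▸ t8
  t7 = 0 | a.0\{b} | (a.0)\{a} :: --a--▸ t8
  t8 = 0 | 0\{b} | (a.0)\{a} :: stopped
Trace ⟨bbb⟩ through P, begin at {s0}:
  [1] b ⇒ {s1}
  [2] b ⇒ {s3, s4}
  [3] b ⇒ {s7}
  P completes σ.
Trace ⟨bbb⟩ through Q, begin at {t0}:
  [1] b ⇒ {t1}
  [2] b ⇒ {t4}
  [3] b ⇒ no successor for Q

bbb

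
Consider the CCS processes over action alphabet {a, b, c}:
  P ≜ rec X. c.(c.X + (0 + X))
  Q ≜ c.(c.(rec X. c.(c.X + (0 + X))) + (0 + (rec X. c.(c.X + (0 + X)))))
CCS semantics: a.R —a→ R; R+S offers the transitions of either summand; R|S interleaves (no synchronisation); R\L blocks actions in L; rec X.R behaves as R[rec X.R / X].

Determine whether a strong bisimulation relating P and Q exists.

LTS(P): 2 reachable states
  u0 = rec X. c.(c.X + (0 + X)) ⊢ -c-> u1
  u1 = c.(rec X. c.(c.X + (0 + X))) + (0 + (rec X. c.(c.X + (0 + X)))) ⊢ -c-> u0, -c-> u1
LTS(Q): 3 reachable states
  v0 = c.(c.(rec X. c.(c.X + (0 + X))) + (0 + (rec X. c.(c.X + (0 + X))))) ⊢ -c-> v1
  v1 = c.(rec X. c.(c.X + (0 + X))) + (0 + (rec X. c.(c.X + (0 + X)))) ⊢ -c-> v1, -c-> v2
  v2 = rec X. c.(c.X + (0 + X)) ⊢ -c-> v1
Bisimilarity quotient blocks:
  B0 = {u0, u1, v0, v1, v2}
u0 ∈ B0, v0 ∈ B0 → same block

bisimilar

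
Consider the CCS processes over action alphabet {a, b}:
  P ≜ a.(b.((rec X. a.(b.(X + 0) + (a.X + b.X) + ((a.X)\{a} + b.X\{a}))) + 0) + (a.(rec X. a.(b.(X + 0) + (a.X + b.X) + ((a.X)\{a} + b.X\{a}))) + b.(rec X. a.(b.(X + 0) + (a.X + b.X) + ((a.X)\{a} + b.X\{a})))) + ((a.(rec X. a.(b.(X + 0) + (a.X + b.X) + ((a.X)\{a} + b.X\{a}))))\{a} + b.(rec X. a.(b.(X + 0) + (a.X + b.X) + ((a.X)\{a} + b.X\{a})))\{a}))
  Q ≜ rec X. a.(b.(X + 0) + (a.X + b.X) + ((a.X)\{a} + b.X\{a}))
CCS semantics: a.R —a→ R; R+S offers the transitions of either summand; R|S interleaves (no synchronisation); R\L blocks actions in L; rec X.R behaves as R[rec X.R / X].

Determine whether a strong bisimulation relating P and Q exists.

P ~ Q

LTS(P): 5 reachable states
  u0 = a.(b.((rec X. a.(b.(X + 0) + (a.X + b.X) + ((a.X)\{a} + b.X\{a}))) + 0) + (a.(rec X. a.(b.(X + 0) + (a.X + b.X) + ((a.X)\{a} + b.X\{a}))) + b.(rec X. a.(b.(X + 0) + (a.X + b.X) + ((a.X)\{a} + b.X\{a})))) + ((a.(rec X. a.(b.(X + 0) + (a.X + b.X) + ((a.X)\{a} + b.X\{a}))))\{a} + b.(rec X. a.(b.(X + 0) + (a.X + b.X) + ((a.X)\{a} + b.X\{a})))\{a})) ⊢ --a--▸ u1
  u1 = b.((rec X. a.(b.(X + 0) + (a.X + b.X) + ((a.X)\{a} + b.X\{a}))) + 0) + (a.(rec X. a.(b.(X + 0) + (a.X + b.X) + ((a.X)\{a} + b.X\{a}))) + b.(rec X. a.(b.(X + 0) + (a.X + b.X) + ((a.X)\{a} + b.X\{a})))) + ((a.(rec X. a.(b.(X + 0) + (a.X + b.X) + ((a.X)\{a} + b.X\{a}))))\{a} + b.(rec X. a.(b.(X + 0) + (a.X + b.X) + ((a.X)\{a} + b.X\{a})))\{a}) ⊢ --a--▸ u2, --b--▸ u2, --b--▸ u3, --b--▸ u4
  u2 = rec X. a.(b.(X + 0) + (a.X + b.X) + ((a.X)\{a} + b.X\{a})) ⊢ --a--▸ u1
  u3 = (rec X. a.(b.(X + 0) + (a.X + b.X) + ((a.X)\{a} + b.X\{a}))) + 0 ⊢ --a--▸ u1
  u4 = (rec X. a.(b.(X + 0) + (a.X + b.X) + ((a.X)\{a} + b.X\{a})))\{a} ⊢ ·
LTS(Q): 4 reachable states
  v0 = rec X. a.(b.(X + 0) + (a.X + b.X) + ((a.X)\{a} + b.X\{a})) ⊢ --a--▸ v1
  v1 = b.((rec X. a.(b.(X + 0) + (a.X + b.X) + ((a.X)\{a} + b.X\{a}))) + 0) + (a.(rec X. a.(b.(X + 0) + (a.X + b.X) + ((a.X)\{a} + b.X\{a}))) + b.(rec X. a.(b.(X + 0) + (a.X + b.X) + ((a.X)\{a} + b.X\{a})))) + ((a.(rec X. a.(b.(X + 0) + (a.X + b.X) + ((a.X)\{a} + b.X\{a}))))\{a} + b.(rec X. a.(b.(X + 0) + (a.X + b.X) + ((a.X)\{a} + b.X\{a})))\{a}) ⊢ --a--▸ v0, --b--▸ v0, --b--▸ v2, --b--▸ v3
  v2 = (rec X. a.(b.(X + 0) + (a.X + b.X) + ((a.X)\{a} + b.X\{a}))) + 0 ⊢ --a--▸ v1
  v3 = (rec X. a.(b.(X + 0) + (a.X + b.X) + ((a.X)\{a} + b.X\{a})))\{a} ⊢ ·
Partition-refinement fixed point:
  B0 = {u0, u2, u3, v0, v2}
  B1 = {u1, v1}
  B2 = {u4, v3}
u0 ∈ B0, v0 ∈ B0 → same block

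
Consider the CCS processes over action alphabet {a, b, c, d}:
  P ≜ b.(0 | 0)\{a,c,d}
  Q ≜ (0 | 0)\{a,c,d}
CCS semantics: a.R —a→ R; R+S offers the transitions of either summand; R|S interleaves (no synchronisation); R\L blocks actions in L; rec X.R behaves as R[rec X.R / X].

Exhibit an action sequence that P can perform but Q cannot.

LTS(P): 2 reachable states
  p0 = b.(0 | 0)\{a,c,d} → -b-> p1
  p1 = (0 | 0)\{a,c,d} → (no moves)
LTS(Q): 1 reachable states
  q0 = (0 | 0)\{a,c,d} → (no moves)
Executing b from P (initial set {p0}):
  step 1 (b): {p1}
  P completes σ.
Executing b from Q (initial set {q0}):
  step 1 (b): ∅ (Q stuck)

b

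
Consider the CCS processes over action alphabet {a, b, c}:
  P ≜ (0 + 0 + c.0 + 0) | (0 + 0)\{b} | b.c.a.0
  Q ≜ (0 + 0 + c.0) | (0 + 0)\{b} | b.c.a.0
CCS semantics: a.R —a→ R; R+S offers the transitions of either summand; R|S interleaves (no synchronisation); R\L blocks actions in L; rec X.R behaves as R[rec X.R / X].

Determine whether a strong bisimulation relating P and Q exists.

YES

LTS(P): 8 reachable states
  s0 = (0 + 0 + c.0 + 0) | (0 + 0)\{b} | b.c.a.0 | --b--▸ s1, --c--▸ s2
  s1 = (0 + 0 + c.0 + 0) | (0 + 0)\{b} | c.a.0 | --c--▸ s3, --c--▸ s4
  s2 = 0 | (0 + 0)\{b} | b.c.a.0 | --b--▸ s4
  s3 = (0 + 0 + c.0 + 0) | (0 + 0)\{b} | a.0 | --a--▸ s5, --c--▸ s6
  s4 = 0 | (0 + 0)\{b} | c.a.0 | --c--▸ s6
  s5 = (0 + 0 + c.0 + 0) | (0 + 0)\{b} | 0 | --c--▸ s7
  s6 = 0 | (0 + 0)\{b} | a.0 | --a--▸ s7
  s7 = 0 | (0 + 0)\{b} | 0 | (no moves)
LTS(Q): 8 reachable states
  t0 = (0 + 0 + c.0) | (0 + 0)\{b} | b.c.a.0 | --b--▸ t1, --c--▸ t2
  t1 = (0 + 0 + c.0) | (0 + 0)\{b} | c.a.0 | --c--▸ t3, --c--▸ t4
  t2 = 0 | (0 + 0)\{b} | b.c.a.0 | --b--▸ t4
  t3 = (0 + 0 + c.0) | (0 + 0)\{b} | a.0 | --a--▸ t5, --c--▸ t6
  t4 = 0 | (0 + 0)\{b} | c.a.0 | --c--▸ t6
  t5 = (0 + 0 + c.0) | (0 + 0)\{b} | 0 | --c--▸ t7
  t6 = 0 | (0 + 0)\{b} | a.0 | --a--▸ t7
  t7 = 0 | (0 + 0)\{b} | 0 | (no moves)
Partition-refinement fixed point:
  B0 = {s0, t0}
  B1 = {s1, t1}
  B2 = {s4, t4}
  B3 = {s6, t6}
  B4 = {s7, t7}
  B5 = {s3, t3}
  B6 = {s5, t5}
  B7 = {s2, t2}
s0 ∈ B0, t0 ∈ B0 → same block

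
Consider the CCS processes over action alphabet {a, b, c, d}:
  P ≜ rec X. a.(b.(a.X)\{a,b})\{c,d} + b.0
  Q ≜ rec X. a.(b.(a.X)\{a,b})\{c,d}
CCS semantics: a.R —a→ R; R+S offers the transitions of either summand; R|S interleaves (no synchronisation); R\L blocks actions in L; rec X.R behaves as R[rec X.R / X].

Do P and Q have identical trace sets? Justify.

NO — witness ⟨b⟩

LTS(P): 4 reachable states
  s0 = rec X. a.(b.(a.X)\{a,b})\{c,d} + b.0 :: ··a··> s1, ··b··> s2
  s1 = (b.(a.(rec X. a.(b.(a.X)\{a,b})\{c,d} + b.0))\{a,b})\{c,d} :: ··b··> s3
  s2 = 0 :: ∅
  s3 = (a.(rec X. a.(b.(a.X)\{a,b})\{c,d} + b.0))\{a,b}\{c,d} :: ∅
LTS(Q): 3 reachable states
  t0 = rec X. a.(b.(a.X)\{a,b})\{c,d} :: ··a··> t1
  t1 = (b.(a.(rec X. a.(b.(a.X)\{a,b})\{c,d}))\{a,b})\{c,d} :: ··b··> t2
  t2 = (a.(rec X. a.(b.(a.X)\{a,b})\{c,d}))\{a,b}\{c,d} :: ∅
Executing b from P (initial set {s0}):
  [1] b ⇒ {s2}
  P completes σ.
Executing b from Q (initial set {t0}):
  [1] b ⇒ ∅ (Q stuck)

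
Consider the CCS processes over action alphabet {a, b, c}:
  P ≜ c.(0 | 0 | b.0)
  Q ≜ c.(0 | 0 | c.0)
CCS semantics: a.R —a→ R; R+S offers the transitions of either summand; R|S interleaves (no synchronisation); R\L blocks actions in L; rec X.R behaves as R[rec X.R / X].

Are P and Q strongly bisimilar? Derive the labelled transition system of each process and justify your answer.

P ≁ Q

Reachable graph of P (3 states):
  u0 = c.(0 | 0 | b.0) ⊢ -c-> u1
  u1 = 0 | 0 | b.0 ⊢ -b-> u2
  u2 = 0 | 0 | 0 ⊢ ∅
Reachable graph of Q (3 states):
  v0 = c.(0 | 0 | c.0) ⊢ -c-> v1
  v1 = 0 | 0 | c.0 ⊢ -c-> v2
  v2 = 0 | 0 | 0 ⊢ ∅
Partition-refinement fixed point:
  B0 = {u0}
  B1 = {u1}
  B2 = {u2, v2}
  B3 = {v0}
  B4 = {v1}
u0 ∈ B0, v0 ∈ B3 → different blocks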